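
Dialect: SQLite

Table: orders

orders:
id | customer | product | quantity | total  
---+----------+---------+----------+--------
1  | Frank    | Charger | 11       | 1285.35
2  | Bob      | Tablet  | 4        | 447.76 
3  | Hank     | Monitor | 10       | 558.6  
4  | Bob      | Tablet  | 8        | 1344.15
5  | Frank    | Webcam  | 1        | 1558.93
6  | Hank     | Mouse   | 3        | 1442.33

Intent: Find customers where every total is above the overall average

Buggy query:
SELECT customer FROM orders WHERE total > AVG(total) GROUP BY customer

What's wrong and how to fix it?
Bug: AVG() is an aggregate; it can't sit directly in WHERE

Fix: Use a subquery for AVG and a HAVING MIN(...) filter so the condition holds for every row in the group

Corrected query:
SELECT customer FROM orders GROUP BY customer HAVING MIN(total) > (SELECT AVG(total) FROM orders)

Result:
customer
--------
Frank   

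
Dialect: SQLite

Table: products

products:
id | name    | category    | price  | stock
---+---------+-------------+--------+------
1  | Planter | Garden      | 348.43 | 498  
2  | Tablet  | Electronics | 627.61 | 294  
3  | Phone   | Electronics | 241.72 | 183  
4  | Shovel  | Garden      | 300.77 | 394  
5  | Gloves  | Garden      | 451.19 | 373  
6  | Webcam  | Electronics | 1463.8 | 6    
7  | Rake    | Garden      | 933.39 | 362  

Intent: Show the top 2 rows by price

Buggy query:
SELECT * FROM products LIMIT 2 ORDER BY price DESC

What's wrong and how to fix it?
Bug: ORDER BY cannot follow LIMIT; LIMIT is the final clause

Fix: Swap the clauses: ORDER BY first, then LIMIT

Corrected query:
SELECT * FROM products ORDER BY price DESC LIMIT 2

Result:
id | name   | category    | price  | stock
---+--------+-------------+--------+------
6  | Webcam | Electronics | 1463.8 | 6    
7  | Rake   | Garden      | 933.39 | 362  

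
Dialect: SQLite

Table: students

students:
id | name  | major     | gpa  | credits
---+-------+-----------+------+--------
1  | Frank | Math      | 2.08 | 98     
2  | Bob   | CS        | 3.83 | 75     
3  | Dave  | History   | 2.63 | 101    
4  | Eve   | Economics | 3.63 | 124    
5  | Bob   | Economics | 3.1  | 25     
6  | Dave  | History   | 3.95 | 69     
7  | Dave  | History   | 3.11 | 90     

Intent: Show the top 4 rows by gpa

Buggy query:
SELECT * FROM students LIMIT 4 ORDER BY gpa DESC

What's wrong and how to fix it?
Bug: ORDER BY cannot follow LIMIT; LIMIT is the final clause

Fix: Swap the clauses: ORDER BY first, then LIMIT

Corrected query:
SELECT * FROM students ORDER BY gpa DESC LIMIT 4

Result:
id | name | major     | gpa  | credits
---+------+-----------+------+--------
6  | Dave | History   | 3.95 | 69     
2  | Bob  | CS        | 3.83 | 75     
4  | Eve  | Economics | 3.63 | 124    
7  | Dave | History   | 3.11 | 90     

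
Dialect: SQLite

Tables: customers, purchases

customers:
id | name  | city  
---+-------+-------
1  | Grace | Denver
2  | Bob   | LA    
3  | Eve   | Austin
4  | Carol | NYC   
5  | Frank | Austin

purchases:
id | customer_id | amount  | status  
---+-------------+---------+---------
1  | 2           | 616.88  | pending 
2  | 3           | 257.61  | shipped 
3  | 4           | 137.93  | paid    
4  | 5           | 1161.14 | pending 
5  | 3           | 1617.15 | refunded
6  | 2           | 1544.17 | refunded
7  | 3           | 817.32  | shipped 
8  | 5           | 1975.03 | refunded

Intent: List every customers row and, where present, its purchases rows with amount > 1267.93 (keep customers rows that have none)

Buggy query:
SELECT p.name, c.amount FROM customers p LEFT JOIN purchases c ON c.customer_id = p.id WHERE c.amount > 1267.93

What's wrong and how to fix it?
Bug: A WHERE condition on the right-hand table after LEFT JOIN drops unmatched parents

Fix: Move the right-table condition into the ON clause so unmatched parents are kept

Corrected query:
SELECT p.name, c.amount FROM customers p LEFT JOIN purchases c ON c.customer_id = p.id AND c.amount > 1267.93

Result:
name  | amount 
------+--------
Grace | NULL   
Bob   | 1544.17
Eve   | 1617.15
Carol | NULL   
Frank | 1975.03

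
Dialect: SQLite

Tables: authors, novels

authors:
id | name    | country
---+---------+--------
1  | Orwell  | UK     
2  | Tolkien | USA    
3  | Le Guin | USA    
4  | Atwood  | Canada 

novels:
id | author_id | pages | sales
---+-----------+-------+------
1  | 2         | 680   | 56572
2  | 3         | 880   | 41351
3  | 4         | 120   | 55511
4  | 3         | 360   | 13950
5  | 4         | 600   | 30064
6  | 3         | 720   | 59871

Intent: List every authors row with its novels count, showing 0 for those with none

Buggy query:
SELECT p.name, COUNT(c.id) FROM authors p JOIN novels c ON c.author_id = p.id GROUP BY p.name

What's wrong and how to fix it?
Bug: INNER JOIN drops authors rows that have no matching novels rows

Fix: Use LEFT JOIN so parents without children still appear (COUNT(c.id) gives 0)

Corrected query:
SELECT p.name, COUNT(c.id) FROM authors p LEFT JOIN novels c ON c.author_id = p.id GROUP BY p.name

Result:
name    | COUNT(c.id)
--------+------------
Atwood  | 2          
Le Guin | 3          
Orwell  | 0          
Tolkien | 1          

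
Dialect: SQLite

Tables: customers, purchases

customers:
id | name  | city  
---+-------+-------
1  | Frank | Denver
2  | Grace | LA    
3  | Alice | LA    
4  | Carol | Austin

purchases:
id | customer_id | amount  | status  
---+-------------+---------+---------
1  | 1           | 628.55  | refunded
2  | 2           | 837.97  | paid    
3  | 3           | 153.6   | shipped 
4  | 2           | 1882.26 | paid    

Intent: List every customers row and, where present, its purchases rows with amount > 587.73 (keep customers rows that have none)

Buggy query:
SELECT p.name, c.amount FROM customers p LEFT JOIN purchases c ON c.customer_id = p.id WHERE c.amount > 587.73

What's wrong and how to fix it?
Bug: Filtering c.amount in WHERE discards the NULL rows produced by LEFT JOIN, turning it into an inner join

Fix: Move the right-table condition into the ON clause so unmatched parents are kept

Corrected query:
SELECT p.name, c.amount FROM customers p LEFT JOIN purchases c ON c.customer_id = p.id AND c.amount > 587.73

Result:
name  | amount 
------+--------
Frank | 628.55 
Grace | 837.97 
Grace | 1882.26
Alice | NULL   
Carol | NULL   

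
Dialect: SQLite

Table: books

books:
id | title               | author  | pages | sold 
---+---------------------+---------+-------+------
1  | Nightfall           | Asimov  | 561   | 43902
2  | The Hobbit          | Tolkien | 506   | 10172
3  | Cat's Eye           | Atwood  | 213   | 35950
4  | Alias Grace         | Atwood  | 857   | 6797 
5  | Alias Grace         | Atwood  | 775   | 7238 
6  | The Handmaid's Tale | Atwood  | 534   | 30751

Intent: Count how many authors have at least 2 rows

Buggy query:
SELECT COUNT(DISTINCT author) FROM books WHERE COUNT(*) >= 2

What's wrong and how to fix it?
Bug: COUNT(*) cannot appear in WHERE; the per-group count doesn't exist yet

Fix: Use a subquery that GROUPs and filters with HAVING, then count its rows

Corrected query:
SELECT COUNT(*) FROM (SELECT author FROM books GROUP BY author HAVING COUNT(*) >= 2)

Result:
COUNT(*)
--------
1       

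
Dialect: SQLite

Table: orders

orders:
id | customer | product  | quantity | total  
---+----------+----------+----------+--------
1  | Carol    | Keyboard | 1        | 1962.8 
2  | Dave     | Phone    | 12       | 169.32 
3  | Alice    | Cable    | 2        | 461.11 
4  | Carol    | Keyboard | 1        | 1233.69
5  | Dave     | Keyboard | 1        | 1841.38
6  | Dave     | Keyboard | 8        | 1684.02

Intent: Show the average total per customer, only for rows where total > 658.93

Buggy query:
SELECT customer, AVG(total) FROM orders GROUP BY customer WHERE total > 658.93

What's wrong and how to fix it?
Bug: Row-level WHERE must come before GROUP BY in the clause order

Fix: Move the WHERE clause before GROUP BY

Corrected query:
SELECT customer, AVG(total) FROM orders WHERE total > 658.93 GROUP BY customer

Result:
customer | AVG(total)
---------+-----------
Carol    | 1598.245  
Dave     | 1762.7    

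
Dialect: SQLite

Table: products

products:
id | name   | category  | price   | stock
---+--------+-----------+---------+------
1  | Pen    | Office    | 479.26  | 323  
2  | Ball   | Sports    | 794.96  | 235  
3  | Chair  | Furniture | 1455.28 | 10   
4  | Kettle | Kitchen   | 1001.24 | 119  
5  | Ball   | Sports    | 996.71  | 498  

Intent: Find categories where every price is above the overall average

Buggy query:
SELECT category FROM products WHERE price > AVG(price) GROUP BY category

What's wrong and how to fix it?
Bug: AVG() is an aggregate; it can't sit directly in WHERE

Fix: Use a subquery for AVG and a HAVING MIN(...) filter so the condition holds for every row in the group

Corrected query:
SELECT category FROM products GROUP BY category HAVING MIN(price) > (SELECT AVG(price) FROM products)

Result:
category 
---------
Furniture
Kitchen  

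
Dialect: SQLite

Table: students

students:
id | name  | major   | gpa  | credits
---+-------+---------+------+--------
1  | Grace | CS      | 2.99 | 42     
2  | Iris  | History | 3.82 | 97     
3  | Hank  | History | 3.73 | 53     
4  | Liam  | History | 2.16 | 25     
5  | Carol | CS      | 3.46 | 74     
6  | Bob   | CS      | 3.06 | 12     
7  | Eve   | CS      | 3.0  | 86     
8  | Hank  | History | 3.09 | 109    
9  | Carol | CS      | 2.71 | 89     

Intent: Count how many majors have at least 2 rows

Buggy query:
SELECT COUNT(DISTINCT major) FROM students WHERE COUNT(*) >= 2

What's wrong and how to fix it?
Bug: COUNT(*) cannot appear in WHERE; the per-group count doesn't exist yet

Fix: Use a subquery that GROUPs and filters with HAVING, then count its rows

Corrected query:
SELECT COUNT(*) FROM (SELECT major FROM students GROUP BY major HAVING COUNT(*) >= 2)

Result:
COUNT(*)
--------
2       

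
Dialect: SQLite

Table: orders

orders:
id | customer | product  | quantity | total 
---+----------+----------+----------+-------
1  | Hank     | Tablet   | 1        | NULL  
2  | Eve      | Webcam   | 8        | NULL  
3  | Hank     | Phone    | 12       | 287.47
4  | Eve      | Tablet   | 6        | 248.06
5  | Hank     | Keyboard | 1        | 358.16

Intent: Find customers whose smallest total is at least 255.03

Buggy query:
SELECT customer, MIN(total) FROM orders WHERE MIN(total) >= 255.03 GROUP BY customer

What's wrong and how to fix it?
Bug: MIN() in WHERE is a misuse of aggregate

Fix: Use HAVING for the per-group MIN condition

Corrected query:
SELECT customer, MIN(total) FROM orders GROUP BY customer HAVING MIN(total) >= 255.03

Result:
customer | MIN(total)
---------+-----------
Hank     | 287.47    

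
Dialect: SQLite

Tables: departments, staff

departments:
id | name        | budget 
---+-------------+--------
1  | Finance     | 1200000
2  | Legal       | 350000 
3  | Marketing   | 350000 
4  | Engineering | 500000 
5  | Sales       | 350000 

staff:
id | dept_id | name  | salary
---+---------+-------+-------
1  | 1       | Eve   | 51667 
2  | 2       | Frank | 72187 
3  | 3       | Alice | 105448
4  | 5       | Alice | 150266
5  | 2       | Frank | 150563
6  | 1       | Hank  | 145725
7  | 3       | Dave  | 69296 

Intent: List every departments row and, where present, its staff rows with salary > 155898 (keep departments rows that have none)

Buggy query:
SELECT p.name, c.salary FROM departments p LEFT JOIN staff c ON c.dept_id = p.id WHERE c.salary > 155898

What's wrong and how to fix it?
Bug: A WHERE condition on the right-hand table after LEFT JOIN drops unmatched parents

Fix: Move the right-table condition into the ON clause so unmatched parents are kept

Corrected query:
SELECT p.name, c.salary FROM departments p LEFT JOIN staff c ON c.dept_id = p.id AND c.salary > 155898

Result:
name        | salary
------------+-------
Finance     | NULL  
Legal       | NULL  
Marketing   | NULL  
Engineering | NULL  
Sales       | NULL  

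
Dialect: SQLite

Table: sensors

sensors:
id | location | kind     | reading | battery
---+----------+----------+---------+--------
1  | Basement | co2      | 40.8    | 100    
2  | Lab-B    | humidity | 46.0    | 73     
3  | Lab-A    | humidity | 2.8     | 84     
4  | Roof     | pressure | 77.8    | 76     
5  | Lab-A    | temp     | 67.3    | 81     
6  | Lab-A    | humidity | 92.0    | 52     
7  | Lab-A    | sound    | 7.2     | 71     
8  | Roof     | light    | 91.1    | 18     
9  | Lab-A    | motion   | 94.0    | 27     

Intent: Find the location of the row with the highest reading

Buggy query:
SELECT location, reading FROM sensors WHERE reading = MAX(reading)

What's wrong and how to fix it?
Bug: WHERE is evaluated per row; an aggregate over the whole table isn't defined there

Fix: Use a subquery: WHERE reading = (SELECT MAX(reading) FROM sensors)

Corrected query:
SELECT location, reading FROM sensors WHERE reading = (SELECT MAX(reading) FROM sensors)

Result:
location | reading
---------+--------
Lab-A    | 94     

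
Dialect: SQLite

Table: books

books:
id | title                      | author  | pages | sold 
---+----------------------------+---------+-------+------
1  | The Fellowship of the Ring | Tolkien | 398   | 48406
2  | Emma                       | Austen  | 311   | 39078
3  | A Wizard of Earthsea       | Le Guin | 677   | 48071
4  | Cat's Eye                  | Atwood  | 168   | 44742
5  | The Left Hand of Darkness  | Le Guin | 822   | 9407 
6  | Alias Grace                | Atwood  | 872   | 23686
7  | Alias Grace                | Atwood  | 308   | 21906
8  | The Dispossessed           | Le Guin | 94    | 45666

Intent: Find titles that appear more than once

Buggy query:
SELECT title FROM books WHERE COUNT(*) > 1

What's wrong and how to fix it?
Bug: COUNT(*) is an aggregate and cannot be used in WHERE

Fix: Group first, then use HAVING for the count condition

Corrected query:
SELECT title FROM books GROUP BY title HAVING COUNT(*) > 1

Result:
title      
-----------
Alias Grace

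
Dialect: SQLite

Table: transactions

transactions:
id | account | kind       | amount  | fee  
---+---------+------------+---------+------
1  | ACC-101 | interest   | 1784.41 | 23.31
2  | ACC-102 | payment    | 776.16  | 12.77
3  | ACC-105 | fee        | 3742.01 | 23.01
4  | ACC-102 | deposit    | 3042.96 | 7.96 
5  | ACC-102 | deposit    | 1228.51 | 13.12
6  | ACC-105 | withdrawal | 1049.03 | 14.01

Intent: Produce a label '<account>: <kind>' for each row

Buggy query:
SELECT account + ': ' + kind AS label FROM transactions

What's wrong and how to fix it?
Bug: SQLite uses || for string concatenation; + coerces text to numbers (yielding 0)

Fix: Replace + with || to concatenate text

Corrected query:
SELECT account || ': ' || kind AS label FROM transactions

Result:
label              
-------------------
ACC-101: interest  
ACC-102: payment   
ACC-105: fee       
ACC-102: deposit   
ACC-102: deposit   
ACC-105: withdrawal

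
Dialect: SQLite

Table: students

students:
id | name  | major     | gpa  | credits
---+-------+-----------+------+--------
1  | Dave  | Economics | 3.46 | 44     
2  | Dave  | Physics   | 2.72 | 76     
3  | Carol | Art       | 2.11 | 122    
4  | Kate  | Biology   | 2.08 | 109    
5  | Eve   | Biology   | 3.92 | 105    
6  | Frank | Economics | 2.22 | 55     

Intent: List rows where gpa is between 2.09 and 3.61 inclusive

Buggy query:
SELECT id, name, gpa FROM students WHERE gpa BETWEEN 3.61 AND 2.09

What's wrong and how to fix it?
Bug: BETWEEN expects the lower bound first; with 3.61 AND 2.09 the range is empty

Fix: Write BETWEEN 2.09 AND 3.61

Corrected query:
SELECT id, name, gpa FROM students WHERE gpa BETWEEN 2.09 AND 3.61

Result:
id | name  | gpa 
---+-------+-----
1  | Dave  | 3.46
2  | Dave  | 2.72
3  | Carol | 2.11
6  | Frank | 2.22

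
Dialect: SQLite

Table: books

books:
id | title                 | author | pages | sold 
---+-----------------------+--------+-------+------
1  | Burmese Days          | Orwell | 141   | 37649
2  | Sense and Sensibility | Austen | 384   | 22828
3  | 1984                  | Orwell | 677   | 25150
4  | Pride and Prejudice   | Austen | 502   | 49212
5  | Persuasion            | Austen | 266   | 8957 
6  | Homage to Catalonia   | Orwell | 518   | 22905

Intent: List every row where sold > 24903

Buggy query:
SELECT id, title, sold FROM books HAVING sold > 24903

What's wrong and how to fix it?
Bug: HAVING filters the output of aggregation, but this query has no GROUP BY and no aggregate functions, so SQLite rejects it (HAVING clause on a non-aggregate query); the condition here is per row

Fix: Use WHERE for row-level filtering

Corrected query:
SELECT id, title, sold FROM books WHERE sold > 24903

Result:
id | title               | sold 
---+---------------------+------
1  | Burmese Days        | 37649
3  | 1984                | 25150
4  | Pride and Prejudice | 49212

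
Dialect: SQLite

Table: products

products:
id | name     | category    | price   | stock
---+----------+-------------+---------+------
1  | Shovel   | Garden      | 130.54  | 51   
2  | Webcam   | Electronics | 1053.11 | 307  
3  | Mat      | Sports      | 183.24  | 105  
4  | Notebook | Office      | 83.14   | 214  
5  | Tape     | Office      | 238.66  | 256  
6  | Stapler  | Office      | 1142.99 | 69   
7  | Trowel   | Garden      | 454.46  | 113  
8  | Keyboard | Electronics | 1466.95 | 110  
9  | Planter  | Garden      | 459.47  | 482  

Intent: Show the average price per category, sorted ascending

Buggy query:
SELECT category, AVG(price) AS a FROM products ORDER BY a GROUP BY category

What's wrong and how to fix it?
Bug: ORDER BY appears before GROUP BY; SQL clause order requires GROUP BY first

Fix: Move ORDER BY to the end, after GROUP BY

Corrected query:
SELECT category, AVG(price) AS a FROM products GROUP BY category ORDER BY a

Result:
category    | a         
------------+-----------
Sports      | 183.24    
Garden      | 348.156667
Office      | 488.263333
Electronics | 1260.03   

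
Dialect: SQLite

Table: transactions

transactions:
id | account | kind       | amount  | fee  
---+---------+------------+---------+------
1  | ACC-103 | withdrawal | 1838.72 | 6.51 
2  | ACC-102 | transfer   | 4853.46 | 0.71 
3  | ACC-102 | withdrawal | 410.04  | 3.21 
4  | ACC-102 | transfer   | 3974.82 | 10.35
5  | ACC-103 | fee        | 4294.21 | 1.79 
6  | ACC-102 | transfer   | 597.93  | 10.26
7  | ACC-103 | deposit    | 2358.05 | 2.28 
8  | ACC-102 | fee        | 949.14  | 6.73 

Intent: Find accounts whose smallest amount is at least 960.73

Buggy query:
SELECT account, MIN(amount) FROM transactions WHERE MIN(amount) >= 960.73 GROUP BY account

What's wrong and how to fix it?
Bug: MIN() in WHERE is a misuse of aggregate

Fix: Use HAVING for the per-group MIN condition

Corrected query:
SELECT account, MIN(amount) FROM transactions GROUP BY account HAVING MIN(amount) >= 960.73

Result:
account | MIN(amount)
--------+------------
ACC-103 | 1838.72    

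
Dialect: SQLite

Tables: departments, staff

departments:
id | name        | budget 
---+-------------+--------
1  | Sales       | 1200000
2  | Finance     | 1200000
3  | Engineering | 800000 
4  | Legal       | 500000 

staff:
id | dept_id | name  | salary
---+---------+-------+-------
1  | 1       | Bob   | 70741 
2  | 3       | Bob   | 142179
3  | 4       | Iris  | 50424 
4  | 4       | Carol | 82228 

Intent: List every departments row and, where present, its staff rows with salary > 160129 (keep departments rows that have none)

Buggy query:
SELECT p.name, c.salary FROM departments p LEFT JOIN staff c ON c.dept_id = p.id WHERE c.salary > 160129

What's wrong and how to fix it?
Bug: A WHERE condition on the right-hand table after LEFT JOIN drops unmatched parents

Fix: Move the right-table condition into the ON clause so unmatched parents are kept

Corrected query:
SELECT p.name, c.salary FROM departments p LEFT JOIN staff c ON c.dept_id = p.id AND c.salary > 160129

Result:
name        | salary
------------+-------
Sales       | NULL  
Finance     | NULL  
Engineering | NULL  
Legal       | NULL  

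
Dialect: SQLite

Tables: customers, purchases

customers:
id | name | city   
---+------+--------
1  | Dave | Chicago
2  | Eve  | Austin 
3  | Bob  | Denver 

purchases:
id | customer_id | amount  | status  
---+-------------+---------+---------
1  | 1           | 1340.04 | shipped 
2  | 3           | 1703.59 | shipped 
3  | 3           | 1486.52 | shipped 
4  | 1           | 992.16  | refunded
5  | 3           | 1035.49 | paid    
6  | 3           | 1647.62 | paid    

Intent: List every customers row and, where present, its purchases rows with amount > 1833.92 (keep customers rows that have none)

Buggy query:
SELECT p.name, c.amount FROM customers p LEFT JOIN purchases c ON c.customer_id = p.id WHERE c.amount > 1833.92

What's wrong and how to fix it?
Bug: A WHERE condition on the right-hand table after LEFT JOIN drops unmatched parents

Fix: Move the right-table condition into the ON clause so unmatched parents are kept

Corrected query:
SELECT p.name, c.amount FROM customers p LEFT JOIN purchases c ON c.customer_id = p.id AND c.amount > 1833.92

Result:
name | amount
-----+-------
Dave | NULL  
Eve  | NULL  
Bob  | NULL  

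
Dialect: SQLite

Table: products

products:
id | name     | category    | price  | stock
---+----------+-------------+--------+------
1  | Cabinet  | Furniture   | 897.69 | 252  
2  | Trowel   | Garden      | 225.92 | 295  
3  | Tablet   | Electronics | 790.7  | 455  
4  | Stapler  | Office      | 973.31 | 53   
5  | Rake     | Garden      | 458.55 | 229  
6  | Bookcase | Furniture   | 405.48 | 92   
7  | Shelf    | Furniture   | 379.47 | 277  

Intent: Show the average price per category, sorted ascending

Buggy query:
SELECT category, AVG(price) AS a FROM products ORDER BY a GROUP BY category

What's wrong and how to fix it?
Bug: ORDER BY appears before GROUP BY; SQL clause order requires GROUP BY first

Fix: Move ORDER BY to the end, after GROUP BY

Corrected query:
SELECT category, AVG(price) AS a FROM products GROUP BY category ORDER BY a

Result:
category    | a      
------------+--------
Garden      | 342.235
Furniture   | 560.88 
Electronics | 790.7  
Office      | 973.31 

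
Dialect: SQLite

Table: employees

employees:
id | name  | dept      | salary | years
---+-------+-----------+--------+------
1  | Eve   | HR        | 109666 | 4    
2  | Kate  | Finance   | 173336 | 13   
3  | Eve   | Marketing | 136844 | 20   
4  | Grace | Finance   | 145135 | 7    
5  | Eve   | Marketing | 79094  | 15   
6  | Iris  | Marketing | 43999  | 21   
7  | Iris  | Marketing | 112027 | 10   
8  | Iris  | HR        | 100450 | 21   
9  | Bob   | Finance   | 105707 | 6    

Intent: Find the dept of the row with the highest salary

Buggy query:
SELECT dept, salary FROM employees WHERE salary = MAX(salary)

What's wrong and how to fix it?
Bug: WHERE is evaluated per row; an aggregate over the whole table isn't defined there

Fix: Wrap MAX in a scalar subquery so WHERE compares against a single value

Corrected query:
SELECT dept, salary FROM employees WHERE salary = (SELECT MAX(salary) FROM employees)

Result:
dept    | salary
--------+-------
Finance | 173336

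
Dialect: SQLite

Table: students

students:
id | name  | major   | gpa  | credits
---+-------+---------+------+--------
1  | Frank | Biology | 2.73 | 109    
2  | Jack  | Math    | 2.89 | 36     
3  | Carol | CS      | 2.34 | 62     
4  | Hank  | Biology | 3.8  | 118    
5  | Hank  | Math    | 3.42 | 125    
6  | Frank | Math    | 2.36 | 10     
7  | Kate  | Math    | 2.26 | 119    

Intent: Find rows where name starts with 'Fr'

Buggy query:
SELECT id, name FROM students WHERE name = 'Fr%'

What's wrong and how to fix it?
Bug: '=' compares the literal string including the % character; pattern matching needs LIKE

Fix: Replace '=' with LIKE so 'Fr%' is treated as a pattern

Corrected query:
SELECT id, name FROM students WHERE name LIKE 'Fr%'

Result:
id | name 
---+------
1  | Frank
6  | Frank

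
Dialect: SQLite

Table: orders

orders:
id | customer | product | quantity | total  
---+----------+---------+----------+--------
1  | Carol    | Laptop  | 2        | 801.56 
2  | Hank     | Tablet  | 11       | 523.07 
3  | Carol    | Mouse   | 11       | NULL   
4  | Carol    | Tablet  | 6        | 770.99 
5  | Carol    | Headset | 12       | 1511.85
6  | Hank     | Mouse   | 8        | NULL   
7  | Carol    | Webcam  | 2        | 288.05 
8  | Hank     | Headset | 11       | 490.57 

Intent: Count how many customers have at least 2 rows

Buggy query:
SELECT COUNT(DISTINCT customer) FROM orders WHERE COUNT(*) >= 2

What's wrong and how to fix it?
Bug: COUNT(*) cannot appear in WHERE; the per-group count doesn't exist yet

Fix: Use a subquery that GROUPs and filters with HAVING, then count its rows

Corrected query:
SELECT COUNT(*) FROM (SELECT customer FROM orders GROUP BY customer HAVING COUNT(*) >= 2)

Result:
COUNT(*)
--------
2       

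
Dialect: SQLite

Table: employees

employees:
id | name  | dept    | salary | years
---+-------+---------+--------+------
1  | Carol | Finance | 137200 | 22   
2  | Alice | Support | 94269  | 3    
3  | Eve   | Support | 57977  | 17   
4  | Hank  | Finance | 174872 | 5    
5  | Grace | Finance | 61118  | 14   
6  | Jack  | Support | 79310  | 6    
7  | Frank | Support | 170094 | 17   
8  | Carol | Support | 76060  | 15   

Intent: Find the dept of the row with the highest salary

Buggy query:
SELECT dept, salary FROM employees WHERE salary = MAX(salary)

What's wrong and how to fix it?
Bug: MAX(salary) is an aggregate and cannot be used directly in WHERE

Fix: Use a subquery: WHERE salary = (SELECT MAX(salary) FROM employees)

Corrected query:
SELECT dept, salary FROM employees WHERE salary = (SELECT MAX(salary) FROM employees)

Result:
dept    | salary
--------+-------
Finance | 174872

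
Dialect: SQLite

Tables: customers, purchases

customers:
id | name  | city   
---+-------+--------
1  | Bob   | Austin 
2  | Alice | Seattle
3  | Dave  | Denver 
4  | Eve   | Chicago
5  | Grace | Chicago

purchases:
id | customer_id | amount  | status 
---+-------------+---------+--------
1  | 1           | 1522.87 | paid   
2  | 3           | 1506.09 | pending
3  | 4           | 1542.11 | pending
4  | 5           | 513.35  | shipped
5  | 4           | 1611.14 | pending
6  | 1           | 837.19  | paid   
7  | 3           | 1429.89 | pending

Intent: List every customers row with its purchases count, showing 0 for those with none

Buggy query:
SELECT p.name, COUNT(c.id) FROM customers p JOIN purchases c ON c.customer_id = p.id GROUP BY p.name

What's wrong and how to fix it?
Bug: An inner join excludes parents with zero children

Fix: Use LEFT JOIN so parents without children still appear (COUNT(c.id) gives 0)

Corrected query:
SELECT p.name, COUNT(c.id) FROM customers p LEFT JOIN purchases c ON c.customer_id = p.id GROUP BY p.name

Result:
name  | COUNT(c.id)
------+------------
Alice | 0          
Bob   | 2          
Dave  | 2          
Eve   | 2          
Grace | 1          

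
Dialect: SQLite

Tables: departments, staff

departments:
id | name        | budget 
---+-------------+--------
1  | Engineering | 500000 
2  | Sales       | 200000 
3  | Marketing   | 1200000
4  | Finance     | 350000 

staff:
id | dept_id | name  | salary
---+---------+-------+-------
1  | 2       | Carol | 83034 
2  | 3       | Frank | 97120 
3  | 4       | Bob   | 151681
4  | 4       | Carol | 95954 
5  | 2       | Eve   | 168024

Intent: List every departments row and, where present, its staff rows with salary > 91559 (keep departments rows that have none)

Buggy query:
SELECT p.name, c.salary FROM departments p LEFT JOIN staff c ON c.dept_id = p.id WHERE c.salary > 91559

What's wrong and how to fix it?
Bug: A WHERE condition on the right-hand table after LEFT JOIN drops unmatched parents

Fix: Move the right-table condition into the ON clause so unmatched parents are kept

Corrected query:
SELECT p.name, c.salary FROM departments p LEFT JOIN staff c ON c.dept_id = p.id AND c.salary > 91559

Result:
name        | salary
------------+-------
Engineering | NULL  
Sales       | 168024
Marketing   | 97120 
Finance     | 95954 
Finance     | 151681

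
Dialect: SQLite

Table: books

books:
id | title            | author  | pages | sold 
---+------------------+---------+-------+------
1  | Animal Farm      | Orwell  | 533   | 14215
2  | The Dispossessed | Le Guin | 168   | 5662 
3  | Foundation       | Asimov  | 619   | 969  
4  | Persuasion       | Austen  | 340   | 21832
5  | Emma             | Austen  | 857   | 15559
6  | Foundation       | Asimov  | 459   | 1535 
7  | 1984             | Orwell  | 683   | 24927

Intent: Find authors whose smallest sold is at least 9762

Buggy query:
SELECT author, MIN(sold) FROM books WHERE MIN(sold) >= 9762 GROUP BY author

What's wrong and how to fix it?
Bug: Aggregates like MIN are computed per group after WHERE runs

Fix: Use HAVING for the per-group MIN condition

Corrected query:
SELECT author, MIN(sold) FROM books GROUP BY author HAVING MIN(sold) >= 9762

Result:
author | MIN(sold)
-------+----------
Austen | 15559    
Orwell | 14215    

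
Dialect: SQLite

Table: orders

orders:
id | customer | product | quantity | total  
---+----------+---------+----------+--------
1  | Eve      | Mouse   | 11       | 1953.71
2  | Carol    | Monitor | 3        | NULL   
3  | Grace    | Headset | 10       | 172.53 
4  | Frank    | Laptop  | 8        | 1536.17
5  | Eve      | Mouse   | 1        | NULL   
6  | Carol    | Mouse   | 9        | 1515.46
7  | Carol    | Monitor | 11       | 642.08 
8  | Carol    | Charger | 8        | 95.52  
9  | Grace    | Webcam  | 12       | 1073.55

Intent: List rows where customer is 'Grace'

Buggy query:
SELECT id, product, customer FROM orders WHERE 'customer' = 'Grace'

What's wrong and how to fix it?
Bug: Single quotes denote string literals in SQL; the column name is being compared as a constant string

Fix: Reference the column as customer without single quotes

Corrected query:
SELECT id, product, customer FROM orders WHERE customer = 'Grace'

Result:
id | product | customer
---+---------+---------
3  | Headset | Grace   
9  | Webcam  | Grace   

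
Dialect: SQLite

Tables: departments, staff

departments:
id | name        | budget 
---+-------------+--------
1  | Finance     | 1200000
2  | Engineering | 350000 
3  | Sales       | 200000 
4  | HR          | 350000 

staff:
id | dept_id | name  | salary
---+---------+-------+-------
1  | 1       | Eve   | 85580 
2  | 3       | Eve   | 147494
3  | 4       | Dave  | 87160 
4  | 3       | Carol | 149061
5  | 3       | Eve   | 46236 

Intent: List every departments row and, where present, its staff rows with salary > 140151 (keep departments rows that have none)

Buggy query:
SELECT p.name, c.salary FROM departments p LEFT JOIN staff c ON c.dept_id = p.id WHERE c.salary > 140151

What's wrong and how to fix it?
Bug: Filtering c.salary in WHERE discards the NULL rows produced by LEFT JOIN, turning it into an inner join

Fix: Put 'c.salary > 140151' in the JOIN's ON clause instead of WHERE

Corrected query:
SELECT p.name, c.salary FROM departments p LEFT JOIN staff c ON c.dept_id = p.id AND c.salary > 140151

Result:
name        | salary
------------+-------
Finance     | NULL  
Engineering | NULL  
Sales       | 147494
Sales       | 149061
HR          | NULL  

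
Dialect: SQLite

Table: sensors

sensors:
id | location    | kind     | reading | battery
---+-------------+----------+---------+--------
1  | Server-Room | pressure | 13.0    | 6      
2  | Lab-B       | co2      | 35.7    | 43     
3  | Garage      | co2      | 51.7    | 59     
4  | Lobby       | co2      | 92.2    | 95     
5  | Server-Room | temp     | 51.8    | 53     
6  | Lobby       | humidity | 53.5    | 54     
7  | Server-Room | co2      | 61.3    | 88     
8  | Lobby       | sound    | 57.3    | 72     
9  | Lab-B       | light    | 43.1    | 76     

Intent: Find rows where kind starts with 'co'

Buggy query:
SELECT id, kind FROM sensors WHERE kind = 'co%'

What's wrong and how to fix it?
Bug: Wildcards only work with LIKE; '=' treats '%' as a literal character

Fix: Replace '=' with LIKE so 'co%' is treated as a pattern

Corrected query:
SELECT id, kind FROM sensors WHERE kind LIKE 'co%'

Result:
id | kind
---+-----
2  | co2 
3  | co2 
4  | co2 
7  | co2 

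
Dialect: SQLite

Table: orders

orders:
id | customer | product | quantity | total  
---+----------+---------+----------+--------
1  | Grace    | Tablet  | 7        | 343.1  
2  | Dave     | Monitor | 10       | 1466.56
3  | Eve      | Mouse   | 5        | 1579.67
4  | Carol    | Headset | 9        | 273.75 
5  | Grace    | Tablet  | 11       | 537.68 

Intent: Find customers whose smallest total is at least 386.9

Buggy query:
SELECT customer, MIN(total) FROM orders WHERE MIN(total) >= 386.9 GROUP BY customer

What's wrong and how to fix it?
Bug: Aggregates like MIN are computed per group after WHERE runs

Fix: Use HAVING for the per-group MIN condition

Corrected query:
SELECT customer, MIN(total) FROM orders GROUP BY customer HAVING MIN(total) >= 386.9

Result:
customer | MIN(total)
---------+-----------
Dave     | 1466.56   
Eve      | 1579.67   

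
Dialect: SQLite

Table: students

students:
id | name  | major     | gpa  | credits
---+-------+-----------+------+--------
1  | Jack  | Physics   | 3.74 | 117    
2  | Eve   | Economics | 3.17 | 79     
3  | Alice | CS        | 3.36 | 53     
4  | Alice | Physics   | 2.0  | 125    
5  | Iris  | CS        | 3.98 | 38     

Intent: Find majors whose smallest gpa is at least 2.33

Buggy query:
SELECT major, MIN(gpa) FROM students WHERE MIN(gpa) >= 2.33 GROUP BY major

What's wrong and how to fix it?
Bug: MIN() in WHERE is a misuse of aggregate

Fix: Replace WHERE with HAVING after the GROUP BY

Corrected query:
SELECT major, MIN(gpa) FROM students GROUP BY major HAVING MIN(gpa) >= 2.33

Result:
major     | MIN(gpa)
----------+---------
CS        | 3.36    
Economics | 3.17    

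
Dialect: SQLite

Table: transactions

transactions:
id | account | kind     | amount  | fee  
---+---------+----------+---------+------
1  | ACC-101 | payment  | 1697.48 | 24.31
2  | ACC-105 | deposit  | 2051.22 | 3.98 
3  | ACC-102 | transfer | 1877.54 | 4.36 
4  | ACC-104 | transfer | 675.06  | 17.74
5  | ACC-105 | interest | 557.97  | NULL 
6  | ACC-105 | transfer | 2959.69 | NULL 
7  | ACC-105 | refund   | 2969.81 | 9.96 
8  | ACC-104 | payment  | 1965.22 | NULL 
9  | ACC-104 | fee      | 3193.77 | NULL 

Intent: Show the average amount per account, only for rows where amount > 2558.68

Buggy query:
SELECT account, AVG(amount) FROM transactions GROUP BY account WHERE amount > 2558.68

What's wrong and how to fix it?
Bug: Row-level WHERE must come before GROUP BY in the clause order

Fix: Move the WHERE clause before GROUP BY

Corrected query:
SELECT account, AVG(amount) FROM transactions WHERE amount > 2558.68 GROUP BY account

Result:
account | AVG(amount)
--------+------------
ACC-104 | 3193.77    
ACC-105 | 2964.75    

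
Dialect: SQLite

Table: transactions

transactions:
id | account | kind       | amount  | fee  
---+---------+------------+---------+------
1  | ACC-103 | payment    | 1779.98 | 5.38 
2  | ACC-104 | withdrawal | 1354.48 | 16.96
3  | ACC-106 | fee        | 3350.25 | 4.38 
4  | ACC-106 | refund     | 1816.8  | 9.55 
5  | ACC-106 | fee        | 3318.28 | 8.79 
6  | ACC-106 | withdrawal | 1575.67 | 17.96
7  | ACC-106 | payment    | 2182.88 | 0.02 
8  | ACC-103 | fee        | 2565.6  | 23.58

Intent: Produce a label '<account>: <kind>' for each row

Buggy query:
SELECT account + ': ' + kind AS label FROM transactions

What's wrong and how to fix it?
Bug: '+' is numeric addition; on text columns SQLite converts them to 0 instead of concatenating

Fix: Replace + with || to concatenate text

Corrected query:
SELECT account || ': ' || kind AS label FROM transactions

Result:
label              
-------------------
ACC-103: payment   
ACC-104: withdrawal
ACC-106: fee       
ACC-106: refund    
ACC-106: fee       
ACC-106: withdrawal
ACC-106: payment   
ACC-103: fee       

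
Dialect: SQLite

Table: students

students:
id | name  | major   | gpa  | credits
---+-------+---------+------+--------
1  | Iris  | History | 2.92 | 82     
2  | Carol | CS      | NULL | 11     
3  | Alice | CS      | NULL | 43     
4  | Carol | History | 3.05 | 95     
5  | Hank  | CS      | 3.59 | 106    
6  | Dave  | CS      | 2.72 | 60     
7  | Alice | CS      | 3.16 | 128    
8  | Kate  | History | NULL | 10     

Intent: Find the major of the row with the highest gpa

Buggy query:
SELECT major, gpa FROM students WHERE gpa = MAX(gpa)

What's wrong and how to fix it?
Bug: WHERE is evaluated per row; an aggregate over the whole table isn't defined there

Fix: Use a subquery: WHERE gpa = (SELECT MAX(gpa) FROM students)

Corrected query:
SELECT major, gpa FROM students WHERE gpa = (SELECT MAX(gpa) FROM students)

Result:
major | gpa 
------+-----
CS    | 3.59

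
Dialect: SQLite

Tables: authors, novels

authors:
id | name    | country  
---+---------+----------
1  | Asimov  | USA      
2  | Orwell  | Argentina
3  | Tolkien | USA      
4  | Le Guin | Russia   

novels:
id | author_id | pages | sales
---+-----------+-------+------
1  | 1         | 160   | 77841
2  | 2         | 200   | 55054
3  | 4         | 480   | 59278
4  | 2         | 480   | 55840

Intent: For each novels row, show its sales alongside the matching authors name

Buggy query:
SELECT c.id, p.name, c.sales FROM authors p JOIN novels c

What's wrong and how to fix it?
Bug: JOIN with no ON clause produces a cartesian product; every novels row pairs with every authors row

Fix: Add ON c.author_id = p.id to the JOIN

Corrected query:
SELECT c.id, p.name, c.sales FROM authors p JOIN novels c ON c.author_id = p.id

Result:
id | name    | sales
---+---------+------
1  | Asimov  | 77841
2  | Orwell  | 55054
3  | Le Guin | 59278
4  | Orwell  | 55840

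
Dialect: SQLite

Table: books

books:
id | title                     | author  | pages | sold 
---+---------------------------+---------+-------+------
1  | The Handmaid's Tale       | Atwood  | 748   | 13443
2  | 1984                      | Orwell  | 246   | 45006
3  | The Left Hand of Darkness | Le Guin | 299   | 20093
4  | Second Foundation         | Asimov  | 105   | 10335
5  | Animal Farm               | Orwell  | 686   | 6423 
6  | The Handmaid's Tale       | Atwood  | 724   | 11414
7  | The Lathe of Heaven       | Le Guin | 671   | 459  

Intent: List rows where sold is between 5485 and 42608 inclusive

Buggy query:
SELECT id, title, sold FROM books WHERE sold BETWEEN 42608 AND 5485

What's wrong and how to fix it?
Bug: The bounds are reversed; BETWEEN a AND b requires a <= b to match anything

Fix: Write BETWEEN 5485 AND 42608

Corrected query:
SELECT id, title, sold FROM books WHERE sold BETWEEN 5485 AND 42608

Result:
id | title                     | sold 
---+---------------------------+------
1  | The Handmaid's Tale       | 13443
3  | The Left Hand of Darkness | 20093
4  | Second Foundation         | 10335
5  | Animal Farm               | 6423 
6  | The Handmaid's Tale       | 11414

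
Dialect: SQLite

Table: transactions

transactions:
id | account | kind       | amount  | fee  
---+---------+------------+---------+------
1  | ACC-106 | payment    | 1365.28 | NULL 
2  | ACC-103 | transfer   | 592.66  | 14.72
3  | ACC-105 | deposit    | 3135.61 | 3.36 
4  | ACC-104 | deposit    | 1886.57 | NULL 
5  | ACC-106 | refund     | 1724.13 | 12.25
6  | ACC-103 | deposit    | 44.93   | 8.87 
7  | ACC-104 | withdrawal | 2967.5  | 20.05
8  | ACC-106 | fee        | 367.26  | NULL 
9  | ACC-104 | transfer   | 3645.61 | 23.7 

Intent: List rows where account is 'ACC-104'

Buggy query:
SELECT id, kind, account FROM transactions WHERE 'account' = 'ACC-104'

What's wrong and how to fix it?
Bug: 'account' in single quotes is a string literal, not the column; the comparison is literal-vs-literal and never true

Fix: Remove the quotes around the column name (or use double quotes for an identifier)

Corrected query:
SELECT id, kind, account FROM transactions WHERE account = 'ACC-104'

Result:
id | kind       | account
---+------------+--------
4  | deposit    | ACC-104
7  | withdrawal | ACC-104
9  | transfer   | ACC-104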